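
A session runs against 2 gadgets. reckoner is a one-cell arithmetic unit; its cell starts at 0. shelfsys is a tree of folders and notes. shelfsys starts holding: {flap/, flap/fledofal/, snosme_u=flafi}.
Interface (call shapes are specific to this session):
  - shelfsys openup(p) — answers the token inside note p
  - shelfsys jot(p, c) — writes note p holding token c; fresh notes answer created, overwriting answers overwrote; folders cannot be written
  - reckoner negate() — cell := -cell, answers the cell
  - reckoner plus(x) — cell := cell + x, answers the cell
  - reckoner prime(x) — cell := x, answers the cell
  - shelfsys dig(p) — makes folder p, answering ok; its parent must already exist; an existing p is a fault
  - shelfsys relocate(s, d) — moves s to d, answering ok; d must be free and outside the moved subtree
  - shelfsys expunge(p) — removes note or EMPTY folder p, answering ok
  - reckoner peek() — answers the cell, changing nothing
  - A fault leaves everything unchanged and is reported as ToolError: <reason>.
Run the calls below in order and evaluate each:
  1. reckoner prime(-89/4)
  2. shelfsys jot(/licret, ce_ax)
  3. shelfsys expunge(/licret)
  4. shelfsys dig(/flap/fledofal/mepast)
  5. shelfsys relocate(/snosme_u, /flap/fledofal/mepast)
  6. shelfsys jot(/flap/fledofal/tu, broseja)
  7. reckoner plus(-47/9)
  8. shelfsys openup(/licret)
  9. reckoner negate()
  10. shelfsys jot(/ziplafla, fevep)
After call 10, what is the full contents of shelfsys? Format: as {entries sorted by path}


>> reckoner prime(-89/4)
<< -89/4
>> shelfsys jot(/licret, ce_ax)
<< created
>> shelfsys expunge(/licret)
<< ok
>> shelfsys dig(/flap/fledofal/mepast)
<< ok
>> shelfsys relocate(/snosme_u, /flap/fledofal/mepast)
<< ToolError: exists
>> shelfsys jot(/flap/fledofal/tu, broseja)
<< created
>> reckoner plus(-47/9)
<< -989/36
>> shelfsys openup(/licret)
<< ToolError: not found
>> reckoner negate()
<< 989/36
>> shelfsys jot(/ziplafla, fevep)
<< created

Answer: {flap/, flap/fledofal/, flap/fledofal/mepast/, flap/fledofal/tu=broseja, snosme_u=flafi, ziplafla=fevep}


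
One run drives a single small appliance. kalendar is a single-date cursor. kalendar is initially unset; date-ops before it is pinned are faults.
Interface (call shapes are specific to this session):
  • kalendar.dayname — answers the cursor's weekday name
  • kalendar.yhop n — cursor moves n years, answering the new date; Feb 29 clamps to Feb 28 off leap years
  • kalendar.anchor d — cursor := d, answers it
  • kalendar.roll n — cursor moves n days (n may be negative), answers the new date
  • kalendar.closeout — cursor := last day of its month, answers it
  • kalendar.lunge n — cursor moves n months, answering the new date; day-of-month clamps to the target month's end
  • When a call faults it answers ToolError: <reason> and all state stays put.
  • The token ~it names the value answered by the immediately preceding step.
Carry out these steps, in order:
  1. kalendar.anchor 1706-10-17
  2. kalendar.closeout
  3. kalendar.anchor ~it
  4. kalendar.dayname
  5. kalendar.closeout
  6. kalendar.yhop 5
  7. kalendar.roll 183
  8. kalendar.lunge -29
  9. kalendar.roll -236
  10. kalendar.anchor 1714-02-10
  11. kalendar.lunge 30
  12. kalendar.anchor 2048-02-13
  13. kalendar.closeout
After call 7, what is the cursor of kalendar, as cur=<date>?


Answer: cur=1712-05-01

Derivation:
I invoke kalendar.anchor using 1706-10-17, and see 1706-10-17.
Invoking kalendar.closeout(): 1706-10-31.
Using kalendar.anchor using ~it, and observe 1706-10-31.
Invoking kalendar.dayname(), which returns Sunday.
I run kalendar.closeout, → 1706-10-31.
I use kalendar.yhop using 5, giving 1711-10-31.
Then kalendar.roll using 183, yielding 1712-05-01.
Invoking kalendar.lunge using -29, yielding 1709-12-01.
I run kalendar.roll using -236, giving 1709-04-09.
Using kalendar.anchor using 1714-02-10, — result: 1714-02-10.
I use kalendar.lunge using 30, → 1716-08-10.
I try kalendar.anchor using 2048-02-13, — result: 2048-02-13.
I call kalendar.closeout, giving 2048-02-29.


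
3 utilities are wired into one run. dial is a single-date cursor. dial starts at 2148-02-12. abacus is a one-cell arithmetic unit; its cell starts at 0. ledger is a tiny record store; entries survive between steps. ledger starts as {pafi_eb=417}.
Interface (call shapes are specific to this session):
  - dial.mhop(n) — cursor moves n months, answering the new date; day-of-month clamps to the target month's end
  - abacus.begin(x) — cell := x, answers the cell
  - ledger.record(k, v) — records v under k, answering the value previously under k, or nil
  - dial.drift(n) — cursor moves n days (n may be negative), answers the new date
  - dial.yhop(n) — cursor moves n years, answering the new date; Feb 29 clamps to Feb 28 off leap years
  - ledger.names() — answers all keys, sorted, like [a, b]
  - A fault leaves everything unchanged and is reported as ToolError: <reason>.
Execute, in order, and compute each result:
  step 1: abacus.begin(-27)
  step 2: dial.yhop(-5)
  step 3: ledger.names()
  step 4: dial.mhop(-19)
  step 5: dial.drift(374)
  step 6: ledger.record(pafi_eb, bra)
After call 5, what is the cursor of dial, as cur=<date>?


Answer: cur=2142-07-21

Derivation:
~$ begin x='-27'
[out] -27
~$ yhop n='-5'
[out] 2143-02-12
~$ names
[out] [pafi_eb]
~$ mhop n='-19'
[out] 2141-07-12
~$ drift n='374'
[out] 2142-07-21
~$ record k='pafi_eb' v='bra'
[out] 417


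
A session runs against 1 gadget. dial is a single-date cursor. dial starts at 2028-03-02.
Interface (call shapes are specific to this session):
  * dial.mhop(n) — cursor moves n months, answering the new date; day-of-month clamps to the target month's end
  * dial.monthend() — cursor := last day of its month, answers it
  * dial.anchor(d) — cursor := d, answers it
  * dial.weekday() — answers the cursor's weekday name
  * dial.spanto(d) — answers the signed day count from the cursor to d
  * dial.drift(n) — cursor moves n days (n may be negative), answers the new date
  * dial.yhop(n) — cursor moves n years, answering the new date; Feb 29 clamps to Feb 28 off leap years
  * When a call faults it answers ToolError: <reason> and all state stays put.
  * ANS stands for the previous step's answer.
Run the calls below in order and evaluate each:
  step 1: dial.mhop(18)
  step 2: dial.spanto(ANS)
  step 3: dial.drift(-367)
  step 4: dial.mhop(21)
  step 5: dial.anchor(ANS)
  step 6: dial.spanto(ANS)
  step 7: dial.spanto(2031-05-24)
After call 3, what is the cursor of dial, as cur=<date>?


Using dial.mhop using n→18, — result: 2029-09-02.
Invoking dial.spanto using d→ANS, and see 0.
I invoke dial.drift using n→-367: 2028-08-31.
I run dial.mhop using n→21, and observe 2030-05-31.
I try dial.anchor using d→ANS, and observe 2030-05-31.
I run dial.spanto using d→ANS, yielding 0.
Then dial.spanto using d→2031-05-24, and get 358.

Answer: cur=2028-08-31


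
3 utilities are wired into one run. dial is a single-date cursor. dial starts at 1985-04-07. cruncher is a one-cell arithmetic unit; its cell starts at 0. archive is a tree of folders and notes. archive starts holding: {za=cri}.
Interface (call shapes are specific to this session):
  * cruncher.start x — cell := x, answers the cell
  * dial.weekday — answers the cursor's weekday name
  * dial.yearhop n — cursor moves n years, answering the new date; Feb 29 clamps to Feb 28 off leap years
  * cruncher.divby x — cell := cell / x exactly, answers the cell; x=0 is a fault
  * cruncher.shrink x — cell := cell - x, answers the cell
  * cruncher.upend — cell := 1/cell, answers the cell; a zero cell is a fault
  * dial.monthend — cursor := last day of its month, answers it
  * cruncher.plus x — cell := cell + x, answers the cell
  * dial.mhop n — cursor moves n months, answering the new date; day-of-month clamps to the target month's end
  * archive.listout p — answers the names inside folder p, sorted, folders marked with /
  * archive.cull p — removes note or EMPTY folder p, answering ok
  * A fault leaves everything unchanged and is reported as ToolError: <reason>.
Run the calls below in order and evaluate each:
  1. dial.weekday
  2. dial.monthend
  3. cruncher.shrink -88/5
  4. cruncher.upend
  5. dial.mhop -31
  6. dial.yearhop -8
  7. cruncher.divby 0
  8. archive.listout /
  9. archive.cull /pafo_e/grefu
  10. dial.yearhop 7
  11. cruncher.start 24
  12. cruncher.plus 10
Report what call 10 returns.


Answer: 1981-09-30

Derivation:
>>> dial.weekday
:: Sunday
>>> dial.monthend
:: 1985-04-30
>>> cruncher.shrink x=-88/5
:: 88/5
>>> cruncher.upend
:: 5/88
>>> dial.mhop n=-31
:: 1982-09-30
>>> dial.yearhop n=-8
:: 1974-09-30
>>> cruncher.divby x=0
:: ToolError: division by zero
>>> archive.listout p=/
:: [za]
>>> archive.cull p=/pafo_e/grefu
:: ToolError: not found
>>> dial.yearhop n=7
:: 1981-09-30
>>> cruncher.start x=24
:: 24
>>> cruncher.plus x=10
:: 34


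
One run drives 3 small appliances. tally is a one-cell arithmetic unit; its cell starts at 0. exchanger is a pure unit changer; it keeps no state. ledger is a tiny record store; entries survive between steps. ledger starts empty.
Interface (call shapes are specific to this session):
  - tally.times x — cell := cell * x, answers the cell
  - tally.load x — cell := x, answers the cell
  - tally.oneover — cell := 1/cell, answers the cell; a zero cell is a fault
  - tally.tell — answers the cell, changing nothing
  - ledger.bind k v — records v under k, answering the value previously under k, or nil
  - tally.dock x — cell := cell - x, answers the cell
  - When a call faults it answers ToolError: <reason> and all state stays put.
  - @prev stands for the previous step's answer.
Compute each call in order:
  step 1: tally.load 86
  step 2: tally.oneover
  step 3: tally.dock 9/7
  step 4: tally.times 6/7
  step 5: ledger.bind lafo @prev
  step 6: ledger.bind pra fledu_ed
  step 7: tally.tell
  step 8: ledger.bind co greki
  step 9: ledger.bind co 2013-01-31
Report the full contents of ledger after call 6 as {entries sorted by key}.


Act: load[x='86']
Obs: 86
Act: oneover[]
Obs: 1/86
Act: dock[x='9/7']
Obs: -767/602
Act: times[x='6/7']
Obs: -2301/2107
Act: bind[k='lafo'; v='@prev']
Obs: nil
Act: bind[k='pra'; v='fledu_ed']
Obs: nil
Act: tell[]
Obs: -2301/2107
Act: bind[k='co'; v='greki']
Obs: nil
Act: bind[k='co'; v='2013-01-31']
Obs: greki

Answer: {lafo=-2301/2107, pra=fledu_ed}


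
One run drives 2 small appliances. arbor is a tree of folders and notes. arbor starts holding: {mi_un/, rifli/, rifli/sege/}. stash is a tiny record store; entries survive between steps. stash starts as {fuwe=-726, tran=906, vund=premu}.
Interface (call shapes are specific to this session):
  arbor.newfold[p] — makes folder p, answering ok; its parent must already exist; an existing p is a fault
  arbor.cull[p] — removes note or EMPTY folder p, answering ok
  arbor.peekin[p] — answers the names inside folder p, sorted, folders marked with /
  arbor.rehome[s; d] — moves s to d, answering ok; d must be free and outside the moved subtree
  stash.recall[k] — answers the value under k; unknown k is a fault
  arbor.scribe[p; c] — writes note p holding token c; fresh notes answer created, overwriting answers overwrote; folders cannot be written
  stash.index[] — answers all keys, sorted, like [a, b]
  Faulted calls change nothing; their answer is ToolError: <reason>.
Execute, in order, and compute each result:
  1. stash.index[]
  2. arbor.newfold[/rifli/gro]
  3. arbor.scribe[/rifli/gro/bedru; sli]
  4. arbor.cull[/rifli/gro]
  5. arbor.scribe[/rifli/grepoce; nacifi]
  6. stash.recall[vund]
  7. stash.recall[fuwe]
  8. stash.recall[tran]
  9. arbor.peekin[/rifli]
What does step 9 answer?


Answer: [grepoce, gro/, sege/]

Derivation:
>>> stash.index
:: [fuwe, tran, vund]
>>> arbor.newfold p→/rifli/gro
:: ok
>>> arbor.scribe p→/rifli/gro/bedru c→sli
:: created
>>> arbor.cull p→/rifli/gro
:: ToolError: not empty
>>> arbor.scribe p→/rifli/grepoce c→nacifi
:: created
>>> stash.recall k→vund
:: premu
>>> stash.recall k→fuwe
:: -726
>>> stash.recall k→tran
:: 906
>>> arbor.peekin p→/rifli
:: [grepoce, gro/, sege/]


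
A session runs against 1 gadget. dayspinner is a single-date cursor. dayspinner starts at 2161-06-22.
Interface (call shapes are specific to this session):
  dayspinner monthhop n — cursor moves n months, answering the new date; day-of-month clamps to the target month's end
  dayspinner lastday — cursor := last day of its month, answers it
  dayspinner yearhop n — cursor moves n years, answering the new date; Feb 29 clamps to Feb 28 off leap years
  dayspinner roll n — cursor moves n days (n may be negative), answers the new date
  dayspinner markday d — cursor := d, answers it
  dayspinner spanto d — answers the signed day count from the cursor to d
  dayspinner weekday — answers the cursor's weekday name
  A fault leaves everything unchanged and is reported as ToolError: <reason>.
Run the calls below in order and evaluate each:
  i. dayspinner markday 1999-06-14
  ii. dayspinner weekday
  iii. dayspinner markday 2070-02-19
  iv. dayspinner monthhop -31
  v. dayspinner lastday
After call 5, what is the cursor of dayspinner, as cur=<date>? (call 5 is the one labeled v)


==> dayspinner markday(d='1999-06-14')
<== 1999-06-14
==> dayspinner weekday()
<== Monday
==> dayspinner markday(d='2070-02-19')
<== 2070-02-19
==> dayspinner monthhop(n='-31')
<== 2067-07-19
==> dayspinner lastday()
<== 2067-07-31

Answer: cur=2067-07-31


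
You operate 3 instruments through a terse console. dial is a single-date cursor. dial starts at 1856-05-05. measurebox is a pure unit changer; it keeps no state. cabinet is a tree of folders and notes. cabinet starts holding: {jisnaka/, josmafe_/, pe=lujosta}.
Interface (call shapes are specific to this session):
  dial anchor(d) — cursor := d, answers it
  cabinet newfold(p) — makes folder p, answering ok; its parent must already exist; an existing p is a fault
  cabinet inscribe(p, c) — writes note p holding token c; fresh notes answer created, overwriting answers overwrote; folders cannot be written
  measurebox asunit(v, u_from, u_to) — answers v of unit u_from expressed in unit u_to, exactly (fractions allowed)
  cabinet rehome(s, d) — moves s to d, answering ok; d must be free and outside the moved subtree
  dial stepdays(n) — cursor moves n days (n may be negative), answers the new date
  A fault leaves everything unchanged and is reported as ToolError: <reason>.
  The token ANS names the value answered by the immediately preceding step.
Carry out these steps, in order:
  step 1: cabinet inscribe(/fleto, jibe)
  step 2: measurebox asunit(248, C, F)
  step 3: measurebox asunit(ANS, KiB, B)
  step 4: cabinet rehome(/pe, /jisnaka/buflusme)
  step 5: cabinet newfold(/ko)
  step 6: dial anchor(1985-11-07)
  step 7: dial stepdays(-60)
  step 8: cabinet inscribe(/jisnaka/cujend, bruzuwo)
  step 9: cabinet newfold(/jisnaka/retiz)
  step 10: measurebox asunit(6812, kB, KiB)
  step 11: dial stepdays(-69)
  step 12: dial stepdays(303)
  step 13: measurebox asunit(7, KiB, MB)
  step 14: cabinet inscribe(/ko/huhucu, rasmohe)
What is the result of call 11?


Answer: 1985-07-01

Derivation:
! 1. cabinet inscribe(p→/fleto, c→jibe) == created
! 2. measurebox asunit(v→248, u_from→C, u_to→F) == 2392/5
! 3. measurebox asunit(v→ANS, u_from→KiB, u_to→B) == 2449408/5
! 4. cabinet rehome(s→/pe, d→/jisnaka/buflusme) == ok
! 5. cabinet newfold(p→/ko) == ok
! 6. dial anchor(d→1985-11-07) == 1985-11-07
! 7. dial stepdays(n→-60) == 1985-09-08
! 8. cabinet inscribe(p→/jisnaka/cujend, c→bruzuwo) == created
! 9. cabinet newfold(p→/jisnaka/retiz) == ok
! 10. measurebox asunit(v→6812, u_from→kB, u_to→KiB) == 212875/32
! 11. dial stepdays(n→-69) == 1985-07-01
! 12. dial stepdays(n→303) == 1986-04-30
! 13. measurebox asunit(v→7, u_from→KiB, u_to→MB) == 112/15625
! 14. cabinet inscribe(p→/ko/huhucu, c→rasmohe) == created


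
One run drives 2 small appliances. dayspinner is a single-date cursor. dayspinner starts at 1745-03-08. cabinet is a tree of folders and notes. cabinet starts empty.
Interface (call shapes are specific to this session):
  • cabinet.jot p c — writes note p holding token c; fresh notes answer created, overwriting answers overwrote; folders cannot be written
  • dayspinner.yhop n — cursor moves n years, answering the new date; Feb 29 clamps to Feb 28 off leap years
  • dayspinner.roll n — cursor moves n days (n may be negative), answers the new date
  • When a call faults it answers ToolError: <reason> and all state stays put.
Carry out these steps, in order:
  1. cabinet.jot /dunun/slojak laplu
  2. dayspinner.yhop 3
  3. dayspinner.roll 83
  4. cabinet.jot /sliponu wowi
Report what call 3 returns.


I use cabinet.jot on p=/dunun/slojak, c=laplu, giving ToolError: no parent.
Then dayspinner.yhop on n=3, → 1748-03-08.
Then dayspinner.roll on n=83, — result: 1748-05-30.
Using cabinet.jot on p=/sliponu, c=wowi, → created.

Answer: 1748-05-30


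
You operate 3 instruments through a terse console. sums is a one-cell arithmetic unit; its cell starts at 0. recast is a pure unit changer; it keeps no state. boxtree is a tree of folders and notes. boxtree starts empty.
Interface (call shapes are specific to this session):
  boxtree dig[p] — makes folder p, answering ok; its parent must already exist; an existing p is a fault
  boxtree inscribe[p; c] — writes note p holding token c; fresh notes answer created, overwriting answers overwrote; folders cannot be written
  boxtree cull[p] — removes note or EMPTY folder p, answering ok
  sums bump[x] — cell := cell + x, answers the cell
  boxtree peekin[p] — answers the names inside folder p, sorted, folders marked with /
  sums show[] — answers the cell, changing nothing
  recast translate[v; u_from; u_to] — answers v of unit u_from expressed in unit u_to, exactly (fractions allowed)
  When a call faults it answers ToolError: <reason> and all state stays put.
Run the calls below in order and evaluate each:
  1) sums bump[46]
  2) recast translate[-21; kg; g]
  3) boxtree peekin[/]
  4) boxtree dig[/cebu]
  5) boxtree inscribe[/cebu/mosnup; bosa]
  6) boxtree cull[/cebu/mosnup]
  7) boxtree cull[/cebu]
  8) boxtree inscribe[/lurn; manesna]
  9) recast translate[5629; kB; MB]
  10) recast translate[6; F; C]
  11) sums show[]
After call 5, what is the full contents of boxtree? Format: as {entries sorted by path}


;; sums bump(x=46) ~> 46
;; recast translate(v=-21, u_from=kg, u_to=g) ~> -21000
;; boxtree peekin(p=/) ~> []
;; boxtree dig(p=/cebu) ~> ok
;; boxtree inscribe(p=/cebu/mosnup, c=bosa) ~> created
;; boxtree cull(p=/cebu/mosnup) ~> ok
;; boxtree cull(p=/cebu) ~> ok
;; boxtree inscribe(p=/lurn, c=manesna) ~> created
;; recast translate(v=5629, u_from=kB, u_to=MB) ~> 5629/1000
;; recast translate(v=6, u_from=F, u_to=C) ~> -130/9
;; sums show() ~> 46

Answer: {cebu/, cebu/mosnup=bosa}


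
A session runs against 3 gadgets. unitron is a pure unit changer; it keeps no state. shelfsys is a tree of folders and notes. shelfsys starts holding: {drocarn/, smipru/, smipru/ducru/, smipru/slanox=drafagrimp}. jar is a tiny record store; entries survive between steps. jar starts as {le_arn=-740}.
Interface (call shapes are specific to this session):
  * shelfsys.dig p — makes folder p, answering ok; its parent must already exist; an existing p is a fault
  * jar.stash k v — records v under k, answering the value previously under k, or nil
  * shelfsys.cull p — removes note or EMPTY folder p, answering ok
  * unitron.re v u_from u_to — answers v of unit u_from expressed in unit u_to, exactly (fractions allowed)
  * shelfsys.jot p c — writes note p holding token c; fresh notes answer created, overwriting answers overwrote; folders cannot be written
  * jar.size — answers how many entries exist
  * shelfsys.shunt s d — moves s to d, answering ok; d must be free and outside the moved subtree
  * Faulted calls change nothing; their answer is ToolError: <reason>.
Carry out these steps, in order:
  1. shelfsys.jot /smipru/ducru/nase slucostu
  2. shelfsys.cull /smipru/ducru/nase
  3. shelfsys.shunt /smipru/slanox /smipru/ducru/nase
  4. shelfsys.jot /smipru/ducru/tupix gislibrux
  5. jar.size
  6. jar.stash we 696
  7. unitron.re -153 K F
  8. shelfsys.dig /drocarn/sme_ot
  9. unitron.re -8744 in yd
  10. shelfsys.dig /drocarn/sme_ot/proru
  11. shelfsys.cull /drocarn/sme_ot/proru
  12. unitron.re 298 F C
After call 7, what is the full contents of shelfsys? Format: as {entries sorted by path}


> shelfsys.jot /smipru/ducru/nase slucostu
  created
> shelfsys.cull /smipru/ducru/nase
  ok
> shelfsys.shunt /smipru/slanox /smipru/ducru/nase
  ok
> shelfsys.jot /smipru/ducru/tupix gislibrux
  created
> jar.size
  1
> jar.stash we 696
  nil
> unitron.re -153 K F
  -73507/100
> shelfsys.dig /drocarn/sme_ot
  ok
> unitron.re -8744 in yd
  -2186/9
> shelfsys.dig /drocarn/sme_ot/proru
  ok
> shelfsys.cull /drocarn/sme_ot/proru
  ok
> unitron.re 298 F C
  1330/9

Answer: {drocarn/, smipru/, smipru/ducru/, smipru/ducru/nase=drafagrimp, smipru/ducru/tupix=gislibrux}


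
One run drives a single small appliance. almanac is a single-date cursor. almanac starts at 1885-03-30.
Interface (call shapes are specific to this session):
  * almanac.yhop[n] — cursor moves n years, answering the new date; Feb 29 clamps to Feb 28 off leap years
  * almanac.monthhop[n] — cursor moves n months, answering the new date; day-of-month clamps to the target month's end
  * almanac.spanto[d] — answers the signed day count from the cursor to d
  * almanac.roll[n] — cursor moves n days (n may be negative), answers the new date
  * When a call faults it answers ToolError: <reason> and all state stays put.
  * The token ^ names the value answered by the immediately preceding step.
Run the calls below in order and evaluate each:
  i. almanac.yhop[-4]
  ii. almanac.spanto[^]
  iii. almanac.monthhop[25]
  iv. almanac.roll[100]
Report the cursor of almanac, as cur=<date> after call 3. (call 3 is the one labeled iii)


==> yhop(n=-4)
<== 1881-03-30
==> spanto(d=^)
<== 0
==> monthhop(n=25)
<== 1883-04-30
==> roll(n=100)
<== 1883-08-08

Answer: cur=1883-04-30


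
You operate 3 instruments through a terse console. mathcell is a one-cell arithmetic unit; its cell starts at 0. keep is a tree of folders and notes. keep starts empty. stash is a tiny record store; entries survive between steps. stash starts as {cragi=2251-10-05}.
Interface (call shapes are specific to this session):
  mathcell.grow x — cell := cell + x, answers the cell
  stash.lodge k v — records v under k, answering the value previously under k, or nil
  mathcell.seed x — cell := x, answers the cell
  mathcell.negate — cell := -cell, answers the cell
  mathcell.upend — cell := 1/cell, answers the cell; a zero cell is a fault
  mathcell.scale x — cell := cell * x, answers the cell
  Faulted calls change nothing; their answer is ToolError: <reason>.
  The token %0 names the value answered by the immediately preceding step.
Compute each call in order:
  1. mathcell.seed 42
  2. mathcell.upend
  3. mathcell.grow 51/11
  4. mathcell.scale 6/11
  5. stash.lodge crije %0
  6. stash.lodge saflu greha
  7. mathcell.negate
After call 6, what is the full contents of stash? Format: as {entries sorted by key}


Calling mathcell.seed with 42, and observe 42.
I run mathcell.upend(), yielding 1/42.
Invoking mathcell.grow with 51/11, and observe 2153/462.
I invoke mathcell.scale with 6/11, and get 2153/847.
I call stash.lodge with crije, %0, — result: nil.
Invoking stash.lodge with saflu, greha, and see nil.
Calling mathcell.negate, and observe -2153/847.

Answer: {cragi=2251-10-05, crije=2153/847, saflu=greha}


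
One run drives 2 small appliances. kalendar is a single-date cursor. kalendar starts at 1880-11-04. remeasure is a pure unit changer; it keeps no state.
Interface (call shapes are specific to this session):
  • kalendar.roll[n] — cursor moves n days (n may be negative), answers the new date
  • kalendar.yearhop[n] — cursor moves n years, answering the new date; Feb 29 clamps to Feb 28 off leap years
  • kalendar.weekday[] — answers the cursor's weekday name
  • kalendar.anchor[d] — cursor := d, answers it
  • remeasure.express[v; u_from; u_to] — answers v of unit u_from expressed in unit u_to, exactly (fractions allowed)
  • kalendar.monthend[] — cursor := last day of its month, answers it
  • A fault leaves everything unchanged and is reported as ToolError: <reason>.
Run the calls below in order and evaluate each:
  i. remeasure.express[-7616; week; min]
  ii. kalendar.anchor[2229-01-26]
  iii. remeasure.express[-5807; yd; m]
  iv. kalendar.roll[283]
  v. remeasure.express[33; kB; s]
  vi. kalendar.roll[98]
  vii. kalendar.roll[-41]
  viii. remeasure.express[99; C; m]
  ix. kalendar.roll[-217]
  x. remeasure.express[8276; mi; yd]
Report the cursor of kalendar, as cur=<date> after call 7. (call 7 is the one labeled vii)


[in] remeasure.express v→-7616 u_from→week u_to→min
  -76769280
[in] kalendar.anchor d→2229-01-26
  2229-01-26
[in] remeasure.express v→-5807 u_from→yd u_to→m
  -6637401/1250
[in] kalendar.roll n→283
  2229-11-05
[in] remeasure.express v→33 u_from→kB u_to→s
  ToolError: incompatible units
[in] kalendar.roll n→98
  2230-02-11
[in] kalendar.roll n→-41
  2230-01-01
[in] remeasure.express v→99 u_from→C u_to→m
  ToolError: incompatible units
[in] kalendar.roll n→-217
  2229-05-29
[in] remeasure.express v→8276 u_from→mi u_to→yd
  14565760

Answer: cur=2230-01-01


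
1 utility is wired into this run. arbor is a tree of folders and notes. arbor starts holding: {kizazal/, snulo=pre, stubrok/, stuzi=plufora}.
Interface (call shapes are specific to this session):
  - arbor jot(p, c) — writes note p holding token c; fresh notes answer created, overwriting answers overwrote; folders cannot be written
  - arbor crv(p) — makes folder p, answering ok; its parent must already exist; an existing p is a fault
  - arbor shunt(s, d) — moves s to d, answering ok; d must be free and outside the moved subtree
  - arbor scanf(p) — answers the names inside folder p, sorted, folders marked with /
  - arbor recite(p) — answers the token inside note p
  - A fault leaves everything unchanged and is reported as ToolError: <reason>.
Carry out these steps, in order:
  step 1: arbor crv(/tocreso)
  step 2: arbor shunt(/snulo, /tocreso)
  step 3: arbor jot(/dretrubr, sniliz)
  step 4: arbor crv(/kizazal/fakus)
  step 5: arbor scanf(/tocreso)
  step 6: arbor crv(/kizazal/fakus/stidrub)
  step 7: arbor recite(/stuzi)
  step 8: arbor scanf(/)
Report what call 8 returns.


Answer: [dretrubr, kizazal/, snulo, stubrok/, stuzi, tocreso/]

Derivation:
I call arbor crv with p=/tocreso, and get ok.
Then arbor shunt with s=/snulo, d=/tocreso, giving ToolError: exists.
I use arbor jot with p=/dretrubr, c=sniliz: created.
Calling arbor crv with p=/kizazal/fakus, which returns ok.
I use arbor scanf with p=/tocreso: [].
I use arbor crv with p=/kizazal/fakus/stidrub, — result: ok.
Using arbor recite with p=/stuzi, and observe plufora.
I try arbor scanf with p=/, yielding [dretrubr, kizazal/, snulo, stubrok/, stuzi, tocreso/].


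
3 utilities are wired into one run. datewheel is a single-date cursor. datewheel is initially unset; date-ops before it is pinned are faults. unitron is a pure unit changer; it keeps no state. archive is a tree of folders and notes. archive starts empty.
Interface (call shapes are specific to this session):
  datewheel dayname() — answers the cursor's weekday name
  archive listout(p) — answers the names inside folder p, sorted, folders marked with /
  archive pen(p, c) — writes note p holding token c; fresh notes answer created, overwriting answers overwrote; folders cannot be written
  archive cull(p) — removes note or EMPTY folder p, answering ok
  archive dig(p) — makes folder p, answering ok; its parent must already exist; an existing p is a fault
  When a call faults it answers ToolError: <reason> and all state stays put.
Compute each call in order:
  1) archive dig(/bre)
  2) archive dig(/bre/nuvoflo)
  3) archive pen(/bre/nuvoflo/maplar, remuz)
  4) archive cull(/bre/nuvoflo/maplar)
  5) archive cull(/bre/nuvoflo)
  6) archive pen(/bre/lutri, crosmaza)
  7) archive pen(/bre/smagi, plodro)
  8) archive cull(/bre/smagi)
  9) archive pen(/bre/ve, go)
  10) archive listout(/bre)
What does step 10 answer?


Answer: [lutri, ve]

Derivation:
;; 1. archive dig(/bre) : ok
;; 2. archive dig(/bre/nuvoflo) : ok
;; 3. archive pen(/bre/nuvoflo/maplar, remuz) : created
;; 4. archive cull(/bre/nuvoflo/maplar) : ok
;; 5. archive cull(/bre/nuvoflo) : ok
;; 6. archive pen(/bre/lutri, crosmaza) : created
;; 7. archive pen(/bre/smagi, plodro) : created
;; 8. archive cull(/bre/smagi) : ok
;; 9. archive pen(/bre/ve, go) : created
;; 10. archive listout(/bre) : [lutri, ve]


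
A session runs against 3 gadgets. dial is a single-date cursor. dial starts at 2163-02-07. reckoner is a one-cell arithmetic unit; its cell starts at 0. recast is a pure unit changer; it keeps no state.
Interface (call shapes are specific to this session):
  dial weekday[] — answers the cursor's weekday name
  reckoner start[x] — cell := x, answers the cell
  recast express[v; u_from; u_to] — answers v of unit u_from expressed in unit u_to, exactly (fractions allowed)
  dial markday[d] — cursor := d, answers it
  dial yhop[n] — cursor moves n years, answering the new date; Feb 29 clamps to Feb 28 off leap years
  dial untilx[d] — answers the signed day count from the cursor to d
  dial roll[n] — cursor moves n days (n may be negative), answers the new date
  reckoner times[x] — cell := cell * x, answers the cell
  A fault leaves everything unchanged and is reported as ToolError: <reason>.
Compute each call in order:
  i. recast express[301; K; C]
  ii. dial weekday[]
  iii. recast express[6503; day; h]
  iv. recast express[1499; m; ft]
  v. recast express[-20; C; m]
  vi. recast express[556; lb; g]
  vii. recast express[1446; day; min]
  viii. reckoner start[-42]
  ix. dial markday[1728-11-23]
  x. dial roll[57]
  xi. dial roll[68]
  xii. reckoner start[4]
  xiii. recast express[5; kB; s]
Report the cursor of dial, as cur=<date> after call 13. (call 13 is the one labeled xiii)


Invoking recast express using 301, K, C, giving 557/20.
Next I call dial weekday(), yielding Monday.
I use recast express using 6503, day, h: 156072.
Using recast express using 1499, m, ft, — result: 1873750/381.
Next I call recast express using -20, C, m, and see ToolError: incompatible units.
I invoke recast express using 556, lb, g, and observe 6304933943/25000.
Calling recast express using 1446, day, min, → 2082240.
I use reckoner start using -42, and observe -42.
Calling dial markday using 1728-11-23, → 1728-11-23.
Using dial roll using 57, and see 1729-01-19.
Now I run dial roll using 68, and see 1729-03-28.
Using reckoner start using 4, — result: 4.
I invoke recast express using 5, kB, s, → ToolError: incompatible units.

Answer: cur=1729-03-28


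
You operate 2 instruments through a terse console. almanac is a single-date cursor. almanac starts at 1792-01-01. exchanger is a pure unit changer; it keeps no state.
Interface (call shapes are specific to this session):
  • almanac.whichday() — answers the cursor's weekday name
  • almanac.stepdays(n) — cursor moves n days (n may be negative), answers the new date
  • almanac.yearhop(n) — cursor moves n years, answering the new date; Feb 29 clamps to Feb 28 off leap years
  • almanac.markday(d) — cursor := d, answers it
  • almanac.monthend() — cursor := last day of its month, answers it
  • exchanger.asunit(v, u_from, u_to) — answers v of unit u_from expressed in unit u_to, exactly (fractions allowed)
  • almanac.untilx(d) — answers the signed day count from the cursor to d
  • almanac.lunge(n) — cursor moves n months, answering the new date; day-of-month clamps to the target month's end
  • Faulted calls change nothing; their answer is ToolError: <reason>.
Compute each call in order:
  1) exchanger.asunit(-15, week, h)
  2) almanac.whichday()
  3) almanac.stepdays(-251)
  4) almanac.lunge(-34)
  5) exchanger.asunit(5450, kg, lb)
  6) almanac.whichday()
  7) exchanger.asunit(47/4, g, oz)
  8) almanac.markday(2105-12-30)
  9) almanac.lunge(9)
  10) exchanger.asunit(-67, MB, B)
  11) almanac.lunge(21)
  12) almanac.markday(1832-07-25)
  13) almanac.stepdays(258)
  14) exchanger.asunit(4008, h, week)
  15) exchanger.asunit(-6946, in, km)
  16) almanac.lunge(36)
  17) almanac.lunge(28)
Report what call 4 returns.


! 1. exchanger.asunit(v→-15, u_from→week, u_to→h) == -2520
! 2. almanac.whichday() == Sunday
! 3. almanac.stepdays(n→-251) == 1791-04-25
! 4. almanac.lunge(n→-34) == 1788-06-25
! 5. exchanger.asunit(v→5450, u_from→kg, u_to→lb) == 545000000000/45359237
! 6. almanac.whichday() == Wednesday
! 7. exchanger.asunit(v→47/4, u_from→g, u_to→oz) == 18800000/45359237
! 8. almanac.markday(d→2105-12-30) == 2105-12-30
! 9. almanac.lunge(n→9) == 2106-09-30
! 10. exchanger.asunit(v→-67, u_from→MB, u_to→B) == -67000000
! 11. almanac.lunge(n→21) == 2108-06-30
! 12. almanac.markday(d→1832-07-25) == 1832-07-25
! 13. almanac.stepdays(n→258) == 1833-04-09
! 14. exchanger.asunit(v→4008, u_from→h, u_to→week) == 167/7
! 15. exchanger.asunit(v→-6946, u_from→in, u_to→km) == -441071/2500000
! 16. almanac.lunge(n→36) == 1836-04-09
! 17. almanac.lunge(n→28) == 1838-08-09

Answer: 1788-06-25


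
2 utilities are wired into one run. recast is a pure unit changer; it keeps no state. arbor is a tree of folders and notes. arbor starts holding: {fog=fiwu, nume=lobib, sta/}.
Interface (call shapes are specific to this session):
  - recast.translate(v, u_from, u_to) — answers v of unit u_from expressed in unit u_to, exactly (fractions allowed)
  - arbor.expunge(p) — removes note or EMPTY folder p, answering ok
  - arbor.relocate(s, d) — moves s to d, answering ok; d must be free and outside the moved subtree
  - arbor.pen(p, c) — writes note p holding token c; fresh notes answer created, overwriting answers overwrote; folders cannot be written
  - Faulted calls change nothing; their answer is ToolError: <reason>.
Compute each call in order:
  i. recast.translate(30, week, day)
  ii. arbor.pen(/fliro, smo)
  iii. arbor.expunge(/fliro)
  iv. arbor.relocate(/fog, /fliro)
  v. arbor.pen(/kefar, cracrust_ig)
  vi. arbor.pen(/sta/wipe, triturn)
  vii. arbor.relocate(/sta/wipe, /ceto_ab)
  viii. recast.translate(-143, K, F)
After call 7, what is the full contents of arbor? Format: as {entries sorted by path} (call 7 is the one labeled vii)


Answer: {ceto_ab=triturn, fliro=fiwu, kefar=cracrust_ig, nume=lobib, sta/}

Derivation:
Calling translate on v='30', u_from='week', u_to='day', giving 210.
Using pen on p='/fliro', c='smo', and observe created.
Next I call expunge on p='/fliro', which returns ok.
Calling relocate on s='/fog', d='/fliro', giving ok.
I call pen on p='/kefar', c='cracrust_ig': created.
I use pen on p='/sta/wipe', c='triturn', and get created.
Calling relocate on s='/sta/wipe', d='/ceto_ab', and observe ok.
I call translate on v='-143', u_from='K', u_to='F', giving -71707/100.


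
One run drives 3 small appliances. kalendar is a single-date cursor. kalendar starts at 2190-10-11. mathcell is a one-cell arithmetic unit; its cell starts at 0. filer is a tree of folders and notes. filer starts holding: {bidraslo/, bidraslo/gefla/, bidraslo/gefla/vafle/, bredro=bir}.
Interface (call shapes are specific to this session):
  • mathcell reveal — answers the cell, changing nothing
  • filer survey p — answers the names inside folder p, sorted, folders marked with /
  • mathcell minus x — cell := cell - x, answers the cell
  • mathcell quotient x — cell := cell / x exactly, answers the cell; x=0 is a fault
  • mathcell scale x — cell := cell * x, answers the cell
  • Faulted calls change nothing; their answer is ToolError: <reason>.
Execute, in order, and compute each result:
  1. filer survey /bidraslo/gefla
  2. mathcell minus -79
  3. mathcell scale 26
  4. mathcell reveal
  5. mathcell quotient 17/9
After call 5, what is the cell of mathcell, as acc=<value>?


[in] filer survey p=/bidraslo/gefla
:: [vafle/]
[in] mathcell minus x=-79
:: 79
[in] mathcell scale x=26
:: 2054
[in] mathcell reveal
:: 2054
[in] mathcell quotient x=17/9
:: 18486/17

Answer: acc=18486/17


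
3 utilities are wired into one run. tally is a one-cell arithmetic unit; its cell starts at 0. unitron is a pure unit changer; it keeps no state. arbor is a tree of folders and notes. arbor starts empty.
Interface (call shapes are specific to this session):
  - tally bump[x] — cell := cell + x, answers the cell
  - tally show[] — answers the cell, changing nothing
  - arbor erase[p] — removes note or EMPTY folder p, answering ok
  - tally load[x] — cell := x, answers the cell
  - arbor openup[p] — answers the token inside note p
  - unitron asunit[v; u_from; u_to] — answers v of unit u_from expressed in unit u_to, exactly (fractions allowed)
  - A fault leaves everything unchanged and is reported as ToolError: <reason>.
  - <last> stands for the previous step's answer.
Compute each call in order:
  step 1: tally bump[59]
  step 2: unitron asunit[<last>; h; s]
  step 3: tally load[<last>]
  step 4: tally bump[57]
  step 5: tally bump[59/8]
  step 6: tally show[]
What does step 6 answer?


Answer: 1699715/8

Derivation:
Step: tally bump[x: 59]
Result: 59
Step: unitron asunit[v: <last>; u_from: h; u_to: s]
Result: 212400
Step: tally load[x: <last>]
Result: 212400
Step: tally bump[x: 57]
Result: 212457
Step: tally bump[x: 59/8]
Result: 1699715/8
Step: tally show[]
Result: 1699715/8


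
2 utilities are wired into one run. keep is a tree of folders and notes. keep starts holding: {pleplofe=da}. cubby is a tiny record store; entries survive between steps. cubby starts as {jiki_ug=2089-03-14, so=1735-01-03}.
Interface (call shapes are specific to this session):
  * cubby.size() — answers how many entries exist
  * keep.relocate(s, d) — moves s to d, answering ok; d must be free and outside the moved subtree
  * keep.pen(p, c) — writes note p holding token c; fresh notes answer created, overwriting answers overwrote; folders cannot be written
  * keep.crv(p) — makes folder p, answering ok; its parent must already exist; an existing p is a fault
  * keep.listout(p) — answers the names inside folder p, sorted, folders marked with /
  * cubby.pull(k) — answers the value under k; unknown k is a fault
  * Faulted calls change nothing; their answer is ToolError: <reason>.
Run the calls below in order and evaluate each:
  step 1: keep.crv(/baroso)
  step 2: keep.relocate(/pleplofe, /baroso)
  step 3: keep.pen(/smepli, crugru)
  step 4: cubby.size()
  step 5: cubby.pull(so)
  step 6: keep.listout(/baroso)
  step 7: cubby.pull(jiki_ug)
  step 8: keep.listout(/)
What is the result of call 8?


→ keep.crv(p='/baroso')
← ok
→ keep.relocate(s='/pleplofe', d='/baroso')
← ToolError: exists
→ keep.pen(p='/smepli', c='crugru')
← created
→ cubby.size()
← 2
→ cubby.pull(k='so')
← 1735-01-03
→ keep.listout(p='/baroso')
← []
→ cubby.pull(k='jiki_ug')
← 2089-03-14
→ keep.listout(p='/')
← [baroso/, pleplofe, smepli]

Answer: [baroso/, pleplofe, smepli]


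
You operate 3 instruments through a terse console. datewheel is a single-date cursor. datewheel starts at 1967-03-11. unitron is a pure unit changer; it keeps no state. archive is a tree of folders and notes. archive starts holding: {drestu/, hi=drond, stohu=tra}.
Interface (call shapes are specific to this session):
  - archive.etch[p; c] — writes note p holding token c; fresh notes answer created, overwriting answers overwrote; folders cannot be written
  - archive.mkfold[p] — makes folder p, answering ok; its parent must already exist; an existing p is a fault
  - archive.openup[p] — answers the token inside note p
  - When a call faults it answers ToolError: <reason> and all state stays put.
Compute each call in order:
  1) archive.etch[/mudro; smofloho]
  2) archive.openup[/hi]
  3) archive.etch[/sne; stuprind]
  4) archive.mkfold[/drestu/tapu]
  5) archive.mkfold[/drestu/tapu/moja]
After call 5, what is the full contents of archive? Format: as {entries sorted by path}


Answer: {drestu/, drestu/tapu/, drestu/tapu/moja/, hi=drond, mudro=smofloho, sne=stuprind, stohu=tra}

Derivation:
Calling archive.etch(p→/mudro, c→smofloho), and get created.
I run archive.openup(p→/hi), yielding drond.
Now I run archive.etch(p→/sne, c→stuprind), yielding created.
I call archive.mkfold(p→/drestu/tapu), yielding ok.
I try archive.mkfold(p→/drestu/tapu/moja), → ok.
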